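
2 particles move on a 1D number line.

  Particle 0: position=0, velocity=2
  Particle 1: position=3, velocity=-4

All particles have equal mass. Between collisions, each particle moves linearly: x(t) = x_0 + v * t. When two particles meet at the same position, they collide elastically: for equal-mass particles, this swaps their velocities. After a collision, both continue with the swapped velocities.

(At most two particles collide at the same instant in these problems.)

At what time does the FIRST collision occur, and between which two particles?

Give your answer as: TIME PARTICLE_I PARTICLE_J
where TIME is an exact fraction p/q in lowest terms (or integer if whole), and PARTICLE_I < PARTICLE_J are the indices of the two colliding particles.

Answer: 1/2 0 1

Derivation:
Pair (0,1): pos 0,3 vel 2,-4 -> gap=3, closing at 6/unit, collide at t=1/2
Earliest collision: t=1/2 between 0 and 1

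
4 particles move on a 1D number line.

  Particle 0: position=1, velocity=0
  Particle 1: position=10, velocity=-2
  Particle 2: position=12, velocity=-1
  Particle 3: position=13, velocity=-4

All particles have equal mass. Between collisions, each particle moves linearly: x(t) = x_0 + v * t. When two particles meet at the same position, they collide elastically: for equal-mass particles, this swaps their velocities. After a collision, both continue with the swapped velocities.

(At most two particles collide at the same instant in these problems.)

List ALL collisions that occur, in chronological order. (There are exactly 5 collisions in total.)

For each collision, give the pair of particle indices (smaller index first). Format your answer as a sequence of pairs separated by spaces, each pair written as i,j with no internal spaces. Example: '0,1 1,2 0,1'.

Collision at t=1/3: particles 2 and 3 swap velocities; positions: p0=1 p1=28/3 p2=35/3 p3=35/3; velocities now: v0=0 v1=-2 v2=-4 v3=-1
Collision at t=3/2: particles 1 and 2 swap velocities; positions: p0=1 p1=7 p2=7 p3=21/2; velocities now: v0=0 v1=-4 v2=-2 v3=-1
Collision at t=3: particles 0 and 1 swap velocities; positions: p0=1 p1=1 p2=4 p3=9; velocities now: v0=-4 v1=0 v2=-2 v3=-1
Collision at t=9/2: particles 1 and 2 swap velocities; positions: p0=-5 p1=1 p2=1 p3=15/2; velocities now: v0=-4 v1=-2 v2=0 v3=-1
Collision at t=11: particles 2 and 3 swap velocities; positions: p0=-31 p1=-12 p2=1 p3=1; velocities now: v0=-4 v1=-2 v2=-1 v3=0

Answer: 2,3 1,2 0,1 1,2 2,3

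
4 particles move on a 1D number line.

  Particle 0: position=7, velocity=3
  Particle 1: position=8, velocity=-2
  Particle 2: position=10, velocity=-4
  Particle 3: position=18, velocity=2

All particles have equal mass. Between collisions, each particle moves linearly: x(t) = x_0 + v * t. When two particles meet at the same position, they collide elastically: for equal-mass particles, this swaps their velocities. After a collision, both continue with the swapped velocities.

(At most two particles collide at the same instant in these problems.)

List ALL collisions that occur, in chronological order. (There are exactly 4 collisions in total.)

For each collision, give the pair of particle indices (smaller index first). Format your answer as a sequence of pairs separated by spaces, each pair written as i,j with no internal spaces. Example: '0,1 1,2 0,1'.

Collision at t=1/5: particles 0 and 1 swap velocities; positions: p0=38/5 p1=38/5 p2=46/5 p3=92/5; velocities now: v0=-2 v1=3 v2=-4 v3=2
Collision at t=3/7: particles 1 and 2 swap velocities; positions: p0=50/7 p1=58/7 p2=58/7 p3=132/7; velocities now: v0=-2 v1=-4 v2=3 v3=2
Collision at t=1: particles 0 and 1 swap velocities; positions: p0=6 p1=6 p2=10 p3=20; velocities now: v0=-4 v1=-2 v2=3 v3=2
Collision at t=11: particles 2 and 3 swap velocities; positions: p0=-34 p1=-14 p2=40 p3=40; velocities now: v0=-4 v1=-2 v2=2 v3=3

Answer: 0,1 1,2 0,1 2,3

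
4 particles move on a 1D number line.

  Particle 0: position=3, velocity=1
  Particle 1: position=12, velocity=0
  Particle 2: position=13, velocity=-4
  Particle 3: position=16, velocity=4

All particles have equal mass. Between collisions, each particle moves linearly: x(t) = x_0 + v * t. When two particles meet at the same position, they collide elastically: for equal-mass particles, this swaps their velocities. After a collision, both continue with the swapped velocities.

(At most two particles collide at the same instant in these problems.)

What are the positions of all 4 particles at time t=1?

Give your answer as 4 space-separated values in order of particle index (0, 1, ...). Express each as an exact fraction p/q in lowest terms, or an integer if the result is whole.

Collision at t=1/4: particles 1 and 2 swap velocities; positions: p0=13/4 p1=12 p2=12 p3=17; velocities now: v0=1 v1=-4 v2=0 v3=4
Advance to t=1 (no further collisions before then); velocities: v0=1 v1=-4 v2=0 v3=4; positions = 4 9 12 20

Answer: 4 9 12 20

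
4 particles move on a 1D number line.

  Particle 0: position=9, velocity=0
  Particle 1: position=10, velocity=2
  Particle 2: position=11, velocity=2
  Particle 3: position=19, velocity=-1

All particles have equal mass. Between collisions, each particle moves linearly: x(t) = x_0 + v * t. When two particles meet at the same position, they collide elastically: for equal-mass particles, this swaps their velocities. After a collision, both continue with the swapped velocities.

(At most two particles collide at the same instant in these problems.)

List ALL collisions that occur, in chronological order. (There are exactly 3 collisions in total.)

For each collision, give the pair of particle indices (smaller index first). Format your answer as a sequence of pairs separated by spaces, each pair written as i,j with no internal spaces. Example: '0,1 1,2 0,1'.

Answer: 2,3 1,2 0,1

Derivation:
Collision at t=8/3: particles 2 and 3 swap velocities; positions: p0=9 p1=46/3 p2=49/3 p3=49/3; velocities now: v0=0 v1=2 v2=-1 v3=2
Collision at t=3: particles 1 and 2 swap velocities; positions: p0=9 p1=16 p2=16 p3=17; velocities now: v0=0 v1=-1 v2=2 v3=2
Collision at t=10: particles 0 and 1 swap velocities; positions: p0=9 p1=9 p2=30 p3=31; velocities now: v0=-1 v1=0 v2=2 v3=2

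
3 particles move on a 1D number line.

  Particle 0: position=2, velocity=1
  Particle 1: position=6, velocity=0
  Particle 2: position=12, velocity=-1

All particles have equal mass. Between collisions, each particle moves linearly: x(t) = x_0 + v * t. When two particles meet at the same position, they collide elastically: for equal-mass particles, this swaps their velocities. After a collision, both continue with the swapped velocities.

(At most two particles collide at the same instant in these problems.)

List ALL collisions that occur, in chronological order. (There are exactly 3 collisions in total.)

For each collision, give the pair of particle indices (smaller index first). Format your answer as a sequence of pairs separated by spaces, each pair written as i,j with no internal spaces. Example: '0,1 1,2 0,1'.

Answer: 0,1 1,2 0,1

Derivation:
Collision at t=4: particles 0 and 1 swap velocities; positions: p0=6 p1=6 p2=8; velocities now: v0=0 v1=1 v2=-1
Collision at t=5: particles 1 and 2 swap velocities; positions: p0=6 p1=7 p2=7; velocities now: v0=0 v1=-1 v2=1
Collision at t=6: particles 0 and 1 swap velocities; positions: p0=6 p1=6 p2=8; velocities now: v0=-1 v1=0 v2=1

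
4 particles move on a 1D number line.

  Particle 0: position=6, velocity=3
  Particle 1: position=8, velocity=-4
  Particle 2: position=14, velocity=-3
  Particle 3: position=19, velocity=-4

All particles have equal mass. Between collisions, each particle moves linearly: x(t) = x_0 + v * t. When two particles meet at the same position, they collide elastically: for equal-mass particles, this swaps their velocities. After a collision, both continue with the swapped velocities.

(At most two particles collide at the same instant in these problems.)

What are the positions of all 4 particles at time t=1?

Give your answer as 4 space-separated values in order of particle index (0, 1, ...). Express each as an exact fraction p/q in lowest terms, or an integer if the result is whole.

Collision at t=2/7: particles 0 and 1 swap velocities; positions: p0=48/7 p1=48/7 p2=92/7 p3=125/7; velocities now: v0=-4 v1=3 v2=-3 v3=-4
Advance to t=1 (no further collisions before then); velocities: v0=-4 v1=3 v2=-3 v3=-4; positions = 4 9 11 15

Answer: 4 9 11 15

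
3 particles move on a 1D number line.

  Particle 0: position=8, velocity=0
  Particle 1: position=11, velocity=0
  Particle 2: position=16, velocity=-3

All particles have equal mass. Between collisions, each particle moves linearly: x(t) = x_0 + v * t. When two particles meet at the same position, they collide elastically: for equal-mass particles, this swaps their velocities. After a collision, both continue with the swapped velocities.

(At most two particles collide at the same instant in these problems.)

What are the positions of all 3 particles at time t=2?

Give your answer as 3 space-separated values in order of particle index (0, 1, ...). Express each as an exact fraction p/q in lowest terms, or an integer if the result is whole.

Answer: 8 10 11

Derivation:
Collision at t=5/3: particles 1 and 2 swap velocities; positions: p0=8 p1=11 p2=11; velocities now: v0=0 v1=-3 v2=0
Advance to t=2 (no further collisions before then); velocities: v0=0 v1=-3 v2=0; positions = 8 10 11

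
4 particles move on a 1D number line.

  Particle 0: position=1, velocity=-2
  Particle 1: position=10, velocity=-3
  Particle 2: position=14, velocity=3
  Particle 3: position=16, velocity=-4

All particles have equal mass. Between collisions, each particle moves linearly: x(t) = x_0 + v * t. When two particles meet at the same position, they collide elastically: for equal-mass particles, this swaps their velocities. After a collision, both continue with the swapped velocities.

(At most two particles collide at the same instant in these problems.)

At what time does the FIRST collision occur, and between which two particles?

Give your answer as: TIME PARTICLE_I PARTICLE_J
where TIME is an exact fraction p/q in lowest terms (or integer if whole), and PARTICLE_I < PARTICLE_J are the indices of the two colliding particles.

Answer: 2/7 2 3

Derivation:
Pair (0,1): pos 1,10 vel -2,-3 -> gap=9, closing at 1/unit, collide at t=9
Pair (1,2): pos 10,14 vel -3,3 -> not approaching (rel speed -6 <= 0)
Pair (2,3): pos 14,16 vel 3,-4 -> gap=2, closing at 7/unit, collide at t=2/7
Earliest collision: t=2/7 between 2 and 3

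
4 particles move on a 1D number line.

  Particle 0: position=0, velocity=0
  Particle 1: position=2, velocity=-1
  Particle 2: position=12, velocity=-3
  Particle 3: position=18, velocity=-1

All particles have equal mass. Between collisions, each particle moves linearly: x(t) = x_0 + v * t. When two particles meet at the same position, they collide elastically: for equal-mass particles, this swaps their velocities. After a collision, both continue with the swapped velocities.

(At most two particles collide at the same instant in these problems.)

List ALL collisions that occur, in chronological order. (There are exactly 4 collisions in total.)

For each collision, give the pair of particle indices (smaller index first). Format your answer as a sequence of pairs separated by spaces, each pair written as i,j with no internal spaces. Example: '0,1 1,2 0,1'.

Collision at t=2: particles 0 and 1 swap velocities; positions: p0=0 p1=0 p2=6 p3=16; velocities now: v0=-1 v1=0 v2=-3 v3=-1
Collision at t=4: particles 1 and 2 swap velocities; positions: p0=-2 p1=0 p2=0 p3=14; velocities now: v0=-1 v1=-3 v2=0 v3=-1
Collision at t=5: particles 0 and 1 swap velocities; positions: p0=-3 p1=-3 p2=0 p3=13; velocities now: v0=-3 v1=-1 v2=0 v3=-1
Collision at t=18: particles 2 and 3 swap velocities; positions: p0=-42 p1=-16 p2=0 p3=0; velocities now: v0=-3 v1=-1 v2=-1 v3=0

Answer: 0,1 1,2 0,1 2,3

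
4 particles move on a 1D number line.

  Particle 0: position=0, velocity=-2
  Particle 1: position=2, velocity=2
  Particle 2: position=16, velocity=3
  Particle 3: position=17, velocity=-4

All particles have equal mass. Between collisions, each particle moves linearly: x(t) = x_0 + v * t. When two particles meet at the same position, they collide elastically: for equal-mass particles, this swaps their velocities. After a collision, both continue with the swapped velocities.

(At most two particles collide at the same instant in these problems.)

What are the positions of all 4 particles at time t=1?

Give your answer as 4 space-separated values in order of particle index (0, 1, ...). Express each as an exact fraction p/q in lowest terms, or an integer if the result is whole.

Answer: -2 4 13 19

Derivation:
Collision at t=1/7: particles 2 and 3 swap velocities; positions: p0=-2/7 p1=16/7 p2=115/7 p3=115/7; velocities now: v0=-2 v1=2 v2=-4 v3=3
Advance to t=1 (no further collisions before then); velocities: v0=-2 v1=2 v2=-4 v3=3; positions = -2 4 13 19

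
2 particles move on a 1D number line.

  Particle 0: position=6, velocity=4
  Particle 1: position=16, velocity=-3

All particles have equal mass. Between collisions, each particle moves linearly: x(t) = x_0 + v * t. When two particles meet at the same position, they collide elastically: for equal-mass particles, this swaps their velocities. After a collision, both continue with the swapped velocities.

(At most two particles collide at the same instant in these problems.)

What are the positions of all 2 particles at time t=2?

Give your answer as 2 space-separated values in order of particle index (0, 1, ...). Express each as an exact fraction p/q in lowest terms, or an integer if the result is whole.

Collision at t=10/7: particles 0 and 1 swap velocities; positions: p0=82/7 p1=82/7; velocities now: v0=-3 v1=4
Advance to t=2 (no further collisions before then); velocities: v0=-3 v1=4; positions = 10 14

Answer: 10 14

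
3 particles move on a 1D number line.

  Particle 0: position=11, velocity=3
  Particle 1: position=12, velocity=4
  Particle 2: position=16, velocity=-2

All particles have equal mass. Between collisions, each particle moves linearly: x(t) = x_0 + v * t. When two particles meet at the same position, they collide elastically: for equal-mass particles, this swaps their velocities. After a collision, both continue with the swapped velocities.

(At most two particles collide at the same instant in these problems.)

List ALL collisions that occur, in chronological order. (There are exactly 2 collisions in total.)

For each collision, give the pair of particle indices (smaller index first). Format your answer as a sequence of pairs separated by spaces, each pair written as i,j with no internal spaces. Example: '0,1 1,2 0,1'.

Answer: 1,2 0,1

Derivation:
Collision at t=2/3: particles 1 and 2 swap velocities; positions: p0=13 p1=44/3 p2=44/3; velocities now: v0=3 v1=-2 v2=4
Collision at t=1: particles 0 and 1 swap velocities; positions: p0=14 p1=14 p2=16; velocities now: v0=-2 v1=3 v2=4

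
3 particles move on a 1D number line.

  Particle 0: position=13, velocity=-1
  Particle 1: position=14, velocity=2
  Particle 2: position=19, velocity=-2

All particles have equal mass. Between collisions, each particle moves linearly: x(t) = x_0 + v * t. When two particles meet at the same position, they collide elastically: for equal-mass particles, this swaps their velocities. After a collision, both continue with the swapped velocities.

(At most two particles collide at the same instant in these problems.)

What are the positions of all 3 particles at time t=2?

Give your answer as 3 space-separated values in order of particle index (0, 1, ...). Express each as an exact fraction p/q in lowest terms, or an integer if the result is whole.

Answer: 11 15 18

Derivation:
Collision at t=5/4: particles 1 and 2 swap velocities; positions: p0=47/4 p1=33/2 p2=33/2; velocities now: v0=-1 v1=-2 v2=2
Advance to t=2 (no further collisions before then); velocities: v0=-1 v1=-2 v2=2; positions = 11 15 18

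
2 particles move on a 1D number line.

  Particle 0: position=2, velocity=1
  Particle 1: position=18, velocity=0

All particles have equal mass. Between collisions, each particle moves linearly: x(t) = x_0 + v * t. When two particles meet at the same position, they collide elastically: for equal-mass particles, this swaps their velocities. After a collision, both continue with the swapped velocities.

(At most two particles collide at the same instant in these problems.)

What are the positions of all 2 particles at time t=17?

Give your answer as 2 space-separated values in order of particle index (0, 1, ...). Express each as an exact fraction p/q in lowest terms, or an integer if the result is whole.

Answer: 18 19

Derivation:
Collision at t=16: particles 0 and 1 swap velocities; positions: p0=18 p1=18; velocities now: v0=0 v1=1
Advance to t=17 (no further collisions before then); velocities: v0=0 v1=1; positions = 18 19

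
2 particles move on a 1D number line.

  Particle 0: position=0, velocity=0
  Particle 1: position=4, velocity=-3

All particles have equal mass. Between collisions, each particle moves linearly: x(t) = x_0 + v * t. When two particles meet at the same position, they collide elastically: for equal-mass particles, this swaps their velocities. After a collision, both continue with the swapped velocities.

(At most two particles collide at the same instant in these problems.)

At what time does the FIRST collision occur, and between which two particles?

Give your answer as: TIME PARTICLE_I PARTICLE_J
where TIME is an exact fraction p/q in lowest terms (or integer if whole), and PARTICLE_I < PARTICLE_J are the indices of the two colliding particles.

Answer: 4/3 0 1

Derivation:
Pair (0,1): pos 0,4 vel 0,-3 -> gap=4, closing at 3/unit, collide at t=4/3
Earliest collision: t=4/3 between 0 and 1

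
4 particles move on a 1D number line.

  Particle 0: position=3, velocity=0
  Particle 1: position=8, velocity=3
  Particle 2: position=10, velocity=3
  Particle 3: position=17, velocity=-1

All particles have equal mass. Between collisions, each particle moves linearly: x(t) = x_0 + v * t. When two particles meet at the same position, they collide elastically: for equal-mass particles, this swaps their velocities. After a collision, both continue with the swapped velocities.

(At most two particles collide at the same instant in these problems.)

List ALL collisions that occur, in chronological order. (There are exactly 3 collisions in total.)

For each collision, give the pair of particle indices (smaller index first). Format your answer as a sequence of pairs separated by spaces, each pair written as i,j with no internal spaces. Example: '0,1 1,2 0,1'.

Answer: 2,3 1,2 0,1

Derivation:
Collision at t=7/4: particles 2 and 3 swap velocities; positions: p0=3 p1=53/4 p2=61/4 p3=61/4; velocities now: v0=0 v1=3 v2=-1 v3=3
Collision at t=9/4: particles 1 and 2 swap velocities; positions: p0=3 p1=59/4 p2=59/4 p3=67/4; velocities now: v0=0 v1=-1 v2=3 v3=3
Collision at t=14: particles 0 and 1 swap velocities; positions: p0=3 p1=3 p2=50 p3=52; velocities now: v0=-1 v1=0 v2=3 v3=3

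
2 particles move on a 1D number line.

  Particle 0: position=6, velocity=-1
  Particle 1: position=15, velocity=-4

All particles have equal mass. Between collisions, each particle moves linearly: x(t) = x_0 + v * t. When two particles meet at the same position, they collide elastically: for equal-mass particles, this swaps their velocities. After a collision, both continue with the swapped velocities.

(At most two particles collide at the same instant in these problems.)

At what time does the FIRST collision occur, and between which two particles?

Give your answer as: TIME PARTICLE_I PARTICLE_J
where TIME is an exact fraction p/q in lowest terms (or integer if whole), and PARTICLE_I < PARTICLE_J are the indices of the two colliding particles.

Pair (0,1): pos 6,15 vel -1,-4 -> gap=9, closing at 3/unit, collide at t=3
Earliest collision: t=3 between 0 and 1

Answer: 3 0 1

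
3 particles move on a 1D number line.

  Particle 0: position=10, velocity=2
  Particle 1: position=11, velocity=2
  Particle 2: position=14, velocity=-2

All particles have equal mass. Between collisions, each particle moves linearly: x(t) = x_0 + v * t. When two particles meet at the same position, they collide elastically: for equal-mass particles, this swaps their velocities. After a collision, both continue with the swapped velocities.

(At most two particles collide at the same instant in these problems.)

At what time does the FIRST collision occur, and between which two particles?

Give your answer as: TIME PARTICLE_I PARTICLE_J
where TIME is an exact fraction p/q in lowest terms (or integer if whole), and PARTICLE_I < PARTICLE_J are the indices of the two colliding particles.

Answer: 3/4 1 2

Derivation:
Pair (0,1): pos 10,11 vel 2,2 -> not approaching (rel speed 0 <= 0)
Pair (1,2): pos 11,14 vel 2,-2 -> gap=3, closing at 4/unit, collide at t=3/4
Earliest collision: t=3/4 between 1 and 2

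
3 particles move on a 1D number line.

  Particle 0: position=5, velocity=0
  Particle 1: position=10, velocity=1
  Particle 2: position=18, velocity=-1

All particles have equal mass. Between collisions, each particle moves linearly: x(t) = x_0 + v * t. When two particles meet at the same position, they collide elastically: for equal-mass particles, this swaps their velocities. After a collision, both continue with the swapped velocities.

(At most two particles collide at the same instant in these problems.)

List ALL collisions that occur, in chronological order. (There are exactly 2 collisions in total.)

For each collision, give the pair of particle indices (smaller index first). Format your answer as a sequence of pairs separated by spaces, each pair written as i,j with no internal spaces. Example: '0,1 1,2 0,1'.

Answer: 1,2 0,1

Derivation:
Collision at t=4: particles 1 and 2 swap velocities; positions: p0=5 p1=14 p2=14; velocities now: v0=0 v1=-1 v2=1
Collision at t=13: particles 0 and 1 swap velocities; positions: p0=5 p1=5 p2=23; velocities now: v0=-1 v1=0 v2=1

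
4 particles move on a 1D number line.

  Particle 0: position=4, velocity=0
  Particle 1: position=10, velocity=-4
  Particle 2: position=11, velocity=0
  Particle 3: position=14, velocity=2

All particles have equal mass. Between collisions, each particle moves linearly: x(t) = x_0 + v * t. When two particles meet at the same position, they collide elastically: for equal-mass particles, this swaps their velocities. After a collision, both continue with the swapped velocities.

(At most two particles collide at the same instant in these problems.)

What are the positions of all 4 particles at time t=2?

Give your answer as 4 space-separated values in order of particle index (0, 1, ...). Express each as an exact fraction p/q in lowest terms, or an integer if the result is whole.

Collision at t=3/2: particles 0 and 1 swap velocities; positions: p0=4 p1=4 p2=11 p3=17; velocities now: v0=-4 v1=0 v2=0 v3=2
Advance to t=2 (no further collisions before then); velocities: v0=-4 v1=0 v2=0 v3=2; positions = 2 4 11 18

Answer: 2 4 11 18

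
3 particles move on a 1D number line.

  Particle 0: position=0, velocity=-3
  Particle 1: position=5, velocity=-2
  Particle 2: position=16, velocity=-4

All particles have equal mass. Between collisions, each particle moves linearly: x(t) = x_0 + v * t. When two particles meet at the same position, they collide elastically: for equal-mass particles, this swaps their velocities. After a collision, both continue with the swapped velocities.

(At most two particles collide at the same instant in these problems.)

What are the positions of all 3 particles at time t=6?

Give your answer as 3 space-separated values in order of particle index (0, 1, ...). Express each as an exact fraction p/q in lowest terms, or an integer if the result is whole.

Collision at t=11/2: particles 1 and 2 swap velocities; positions: p0=-33/2 p1=-6 p2=-6; velocities now: v0=-3 v1=-4 v2=-2
Advance to t=6 (no further collisions before then); velocities: v0=-3 v1=-4 v2=-2; positions = -18 -8 -7

Answer: -18 -8 -7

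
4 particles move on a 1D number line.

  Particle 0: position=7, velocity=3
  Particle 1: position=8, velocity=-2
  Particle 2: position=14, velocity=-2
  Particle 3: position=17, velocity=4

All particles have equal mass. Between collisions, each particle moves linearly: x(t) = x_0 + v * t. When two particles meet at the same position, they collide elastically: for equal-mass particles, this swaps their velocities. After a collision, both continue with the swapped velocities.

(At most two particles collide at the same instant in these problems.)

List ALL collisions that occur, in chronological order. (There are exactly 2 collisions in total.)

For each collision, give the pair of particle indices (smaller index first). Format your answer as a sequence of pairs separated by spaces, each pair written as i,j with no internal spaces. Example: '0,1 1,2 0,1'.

Answer: 0,1 1,2

Derivation:
Collision at t=1/5: particles 0 and 1 swap velocities; positions: p0=38/5 p1=38/5 p2=68/5 p3=89/5; velocities now: v0=-2 v1=3 v2=-2 v3=4
Collision at t=7/5: particles 1 and 2 swap velocities; positions: p0=26/5 p1=56/5 p2=56/5 p3=113/5; velocities now: v0=-2 v1=-2 v2=3 v3=4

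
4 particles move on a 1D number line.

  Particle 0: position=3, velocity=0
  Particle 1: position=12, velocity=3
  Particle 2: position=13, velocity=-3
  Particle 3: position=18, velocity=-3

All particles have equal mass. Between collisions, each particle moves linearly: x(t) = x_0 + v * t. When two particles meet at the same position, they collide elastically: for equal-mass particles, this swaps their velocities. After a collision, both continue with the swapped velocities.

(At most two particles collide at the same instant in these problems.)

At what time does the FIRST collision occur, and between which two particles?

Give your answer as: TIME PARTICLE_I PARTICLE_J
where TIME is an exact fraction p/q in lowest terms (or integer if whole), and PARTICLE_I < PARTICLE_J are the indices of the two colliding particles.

Answer: 1/6 1 2

Derivation:
Pair (0,1): pos 3,12 vel 0,3 -> not approaching (rel speed -3 <= 0)
Pair (1,2): pos 12,13 vel 3,-3 -> gap=1, closing at 6/unit, collide at t=1/6
Pair (2,3): pos 13,18 vel -3,-3 -> not approaching (rel speed 0 <= 0)
Earliest collision: t=1/6 between 1 and 2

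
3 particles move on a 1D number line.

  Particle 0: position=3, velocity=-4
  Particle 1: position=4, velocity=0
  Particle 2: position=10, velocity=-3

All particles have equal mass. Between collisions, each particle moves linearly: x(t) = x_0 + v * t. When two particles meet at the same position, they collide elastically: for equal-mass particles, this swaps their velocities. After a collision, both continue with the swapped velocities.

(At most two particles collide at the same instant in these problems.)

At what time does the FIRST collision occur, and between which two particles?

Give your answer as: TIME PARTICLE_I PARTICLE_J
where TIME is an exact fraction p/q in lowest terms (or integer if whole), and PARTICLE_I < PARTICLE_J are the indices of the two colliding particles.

Pair (0,1): pos 3,4 vel -4,0 -> not approaching (rel speed -4 <= 0)
Pair (1,2): pos 4,10 vel 0,-3 -> gap=6, closing at 3/unit, collide at t=2
Earliest collision: t=2 between 1 and 2

Answer: 2 1 2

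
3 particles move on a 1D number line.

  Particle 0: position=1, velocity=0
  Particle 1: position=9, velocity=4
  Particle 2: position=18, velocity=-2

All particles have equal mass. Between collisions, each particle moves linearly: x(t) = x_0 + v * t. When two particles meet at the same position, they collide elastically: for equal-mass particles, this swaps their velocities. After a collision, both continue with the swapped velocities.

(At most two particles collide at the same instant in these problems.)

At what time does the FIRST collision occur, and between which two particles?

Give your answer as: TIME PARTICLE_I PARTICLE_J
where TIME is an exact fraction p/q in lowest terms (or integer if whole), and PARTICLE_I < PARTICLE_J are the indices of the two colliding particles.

Pair (0,1): pos 1,9 vel 0,4 -> not approaching (rel speed -4 <= 0)
Pair (1,2): pos 9,18 vel 4,-2 -> gap=9, closing at 6/unit, collide at t=3/2
Earliest collision: t=3/2 between 1 and 2

Answer: 3/2 1 2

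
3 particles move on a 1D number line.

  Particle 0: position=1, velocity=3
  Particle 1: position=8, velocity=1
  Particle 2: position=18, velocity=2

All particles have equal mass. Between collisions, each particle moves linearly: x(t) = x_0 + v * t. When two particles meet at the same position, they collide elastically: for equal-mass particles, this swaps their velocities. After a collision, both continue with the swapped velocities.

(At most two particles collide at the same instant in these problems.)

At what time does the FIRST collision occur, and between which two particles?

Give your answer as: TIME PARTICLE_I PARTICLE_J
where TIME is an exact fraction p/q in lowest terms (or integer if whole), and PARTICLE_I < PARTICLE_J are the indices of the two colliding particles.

Pair (0,1): pos 1,8 vel 3,1 -> gap=7, closing at 2/unit, collide at t=7/2
Pair (1,2): pos 8,18 vel 1,2 -> not approaching (rel speed -1 <= 0)
Earliest collision: t=7/2 between 0 and 1

Answer: 7/2 0 1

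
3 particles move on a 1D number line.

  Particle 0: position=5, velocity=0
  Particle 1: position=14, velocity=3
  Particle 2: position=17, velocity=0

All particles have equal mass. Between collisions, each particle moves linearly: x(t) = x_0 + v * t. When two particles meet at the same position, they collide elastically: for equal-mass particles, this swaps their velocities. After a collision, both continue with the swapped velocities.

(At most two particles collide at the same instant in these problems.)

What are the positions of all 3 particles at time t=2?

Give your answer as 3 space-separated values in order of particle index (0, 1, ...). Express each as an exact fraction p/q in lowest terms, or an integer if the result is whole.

Collision at t=1: particles 1 and 2 swap velocities; positions: p0=5 p1=17 p2=17; velocities now: v0=0 v1=0 v2=3
Advance to t=2 (no further collisions before then); velocities: v0=0 v1=0 v2=3; positions = 5 17 20

Answer: 5 17 20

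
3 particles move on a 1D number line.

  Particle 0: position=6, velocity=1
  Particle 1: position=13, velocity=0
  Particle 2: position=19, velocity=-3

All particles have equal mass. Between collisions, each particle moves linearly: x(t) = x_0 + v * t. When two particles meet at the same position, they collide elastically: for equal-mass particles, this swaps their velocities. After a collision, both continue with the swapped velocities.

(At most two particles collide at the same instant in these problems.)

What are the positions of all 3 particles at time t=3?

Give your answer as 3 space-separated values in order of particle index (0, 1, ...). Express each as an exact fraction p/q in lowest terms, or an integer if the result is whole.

Collision at t=2: particles 1 and 2 swap velocities; positions: p0=8 p1=13 p2=13; velocities now: v0=1 v1=-3 v2=0
Advance to t=3 (no further collisions before then); velocities: v0=1 v1=-3 v2=0; positions = 9 10 13

Answer: 9 10 13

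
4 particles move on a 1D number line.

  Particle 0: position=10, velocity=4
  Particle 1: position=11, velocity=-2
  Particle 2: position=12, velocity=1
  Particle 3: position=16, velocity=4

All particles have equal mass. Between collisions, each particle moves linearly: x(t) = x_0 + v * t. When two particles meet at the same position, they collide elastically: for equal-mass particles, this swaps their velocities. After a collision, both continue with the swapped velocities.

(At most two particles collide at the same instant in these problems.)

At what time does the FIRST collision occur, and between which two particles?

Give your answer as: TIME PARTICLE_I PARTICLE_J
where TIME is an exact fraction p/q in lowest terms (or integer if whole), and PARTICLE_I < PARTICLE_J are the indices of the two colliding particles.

Answer: 1/6 0 1

Derivation:
Pair (0,1): pos 10,11 vel 4,-2 -> gap=1, closing at 6/unit, collide at t=1/6
Pair (1,2): pos 11,12 vel -2,1 -> not approaching (rel speed -3 <= 0)
Pair (2,3): pos 12,16 vel 1,4 -> not approaching (rel speed -3 <= 0)
Earliest collision: t=1/6 between 0 and 1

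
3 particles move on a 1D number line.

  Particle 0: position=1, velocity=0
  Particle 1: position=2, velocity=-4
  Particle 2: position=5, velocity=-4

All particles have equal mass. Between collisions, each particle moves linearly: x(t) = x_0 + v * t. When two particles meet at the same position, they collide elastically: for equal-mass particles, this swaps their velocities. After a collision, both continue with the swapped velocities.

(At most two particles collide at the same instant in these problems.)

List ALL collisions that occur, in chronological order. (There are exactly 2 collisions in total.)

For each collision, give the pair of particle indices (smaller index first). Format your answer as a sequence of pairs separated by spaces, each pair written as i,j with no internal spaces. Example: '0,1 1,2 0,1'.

Answer: 0,1 1,2

Derivation:
Collision at t=1/4: particles 0 and 1 swap velocities; positions: p0=1 p1=1 p2=4; velocities now: v0=-4 v1=0 v2=-4
Collision at t=1: particles 1 and 2 swap velocities; positions: p0=-2 p1=1 p2=1; velocities now: v0=-4 v1=-4 v2=0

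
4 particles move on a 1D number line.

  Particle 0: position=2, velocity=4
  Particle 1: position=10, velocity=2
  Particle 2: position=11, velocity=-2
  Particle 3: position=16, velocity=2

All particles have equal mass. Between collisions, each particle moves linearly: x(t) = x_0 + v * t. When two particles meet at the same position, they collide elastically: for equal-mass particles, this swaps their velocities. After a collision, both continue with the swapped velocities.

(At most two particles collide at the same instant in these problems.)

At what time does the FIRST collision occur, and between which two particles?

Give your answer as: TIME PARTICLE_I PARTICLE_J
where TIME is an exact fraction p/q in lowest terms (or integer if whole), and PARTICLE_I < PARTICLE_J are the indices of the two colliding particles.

Answer: 1/4 1 2

Derivation:
Pair (0,1): pos 2,10 vel 4,2 -> gap=8, closing at 2/unit, collide at t=4
Pair (1,2): pos 10,11 vel 2,-2 -> gap=1, closing at 4/unit, collide at t=1/4
Pair (2,3): pos 11,16 vel -2,2 -> not approaching (rel speed -4 <= 0)
Earliest collision: t=1/4 between 1 and 2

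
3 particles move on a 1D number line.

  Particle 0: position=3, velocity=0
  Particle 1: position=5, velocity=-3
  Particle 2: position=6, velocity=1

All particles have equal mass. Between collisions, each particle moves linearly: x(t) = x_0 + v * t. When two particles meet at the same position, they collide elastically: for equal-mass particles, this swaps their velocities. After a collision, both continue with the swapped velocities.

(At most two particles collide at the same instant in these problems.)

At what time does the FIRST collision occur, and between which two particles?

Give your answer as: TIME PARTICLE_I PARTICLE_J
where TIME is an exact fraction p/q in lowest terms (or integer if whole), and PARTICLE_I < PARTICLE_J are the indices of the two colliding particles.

Answer: 2/3 0 1

Derivation:
Pair (0,1): pos 3,5 vel 0,-3 -> gap=2, closing at 3/unit, collide at t=2/3
Pair (1,2): pos 5,6 vel -3,1 -> not approaching (rel speed -4 <= 0)
Earliest collision: t=2/3 between 0 and 1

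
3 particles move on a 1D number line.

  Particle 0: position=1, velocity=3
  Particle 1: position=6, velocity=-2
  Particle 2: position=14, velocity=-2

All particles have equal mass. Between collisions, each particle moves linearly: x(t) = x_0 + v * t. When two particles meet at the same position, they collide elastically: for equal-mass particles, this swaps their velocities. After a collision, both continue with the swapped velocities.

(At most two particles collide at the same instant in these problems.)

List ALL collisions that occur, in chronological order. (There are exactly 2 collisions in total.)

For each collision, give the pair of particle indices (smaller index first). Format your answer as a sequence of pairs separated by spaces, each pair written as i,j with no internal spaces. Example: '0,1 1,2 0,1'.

Collision at t=1: particles 0 and 1 swap velocities; positions: p0=4 p1=4 p2=12; velocities now: v0=-2 v1=3 v2=-2
Collision at t=13/5: particles 1 and 2 swap velocities; positions: p0=4/5 p1=44/5 p2=44/5; velocities now: v0=-2 v1=-2 v2=3

Answer: 0,1 1,2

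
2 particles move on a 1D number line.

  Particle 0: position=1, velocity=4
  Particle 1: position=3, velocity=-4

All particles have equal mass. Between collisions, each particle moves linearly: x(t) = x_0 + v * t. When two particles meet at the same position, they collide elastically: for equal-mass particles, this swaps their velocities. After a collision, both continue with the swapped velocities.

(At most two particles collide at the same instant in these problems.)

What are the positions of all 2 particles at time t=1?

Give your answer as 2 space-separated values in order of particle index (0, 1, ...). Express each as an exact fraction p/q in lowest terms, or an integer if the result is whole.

Answer: -1 5

Derivation:
Collision at t=1/4: particles 0 and 1 swap velocities; positions: p0=2 p1=2; velocities now: v0=-4 v1=4
Advance to t=1 (no further collisions before then); velocities: v0=-4 v1=4; positions = -1 5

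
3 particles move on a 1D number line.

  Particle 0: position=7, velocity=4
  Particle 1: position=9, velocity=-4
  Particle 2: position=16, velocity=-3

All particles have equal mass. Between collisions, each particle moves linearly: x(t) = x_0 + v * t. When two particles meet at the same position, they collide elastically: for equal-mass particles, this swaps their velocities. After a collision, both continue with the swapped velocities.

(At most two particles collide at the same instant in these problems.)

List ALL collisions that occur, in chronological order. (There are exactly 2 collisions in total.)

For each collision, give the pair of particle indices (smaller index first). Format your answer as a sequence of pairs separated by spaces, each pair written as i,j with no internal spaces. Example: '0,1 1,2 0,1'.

Answer: 0,1 1,2

Derivation:
Collision at t=1/4: particles 0 and 1 swap velocities; positions: p0=8 p1=8 p2=61/4; velocities now: v0=-4 v1=4 v2=-3
Collision at t=9/7: particles 1 and 2 swap velocities; positions: p0=27/7 p1=85/7 p2=85/7; velocities now: v0=-4 v1=-3 v2=4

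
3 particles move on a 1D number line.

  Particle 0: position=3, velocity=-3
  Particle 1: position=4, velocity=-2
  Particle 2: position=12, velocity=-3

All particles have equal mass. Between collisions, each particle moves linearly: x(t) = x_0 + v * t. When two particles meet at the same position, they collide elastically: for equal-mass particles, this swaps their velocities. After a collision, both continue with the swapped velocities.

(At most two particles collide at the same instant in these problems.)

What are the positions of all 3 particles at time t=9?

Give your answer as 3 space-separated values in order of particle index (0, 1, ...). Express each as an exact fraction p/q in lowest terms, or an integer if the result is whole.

Answer: -24 -15 -14

Derivation:
Collision at t=8: particles 1 and 2 swap velocities; positions: p0=-21 p1=-12 p2=-12; velocities now: v0=-3 v1=-3 v2=-2
Advance to t=9 (no further collisions before then); velocities: v0=-3 v1=-3 v2=-2; positions = -24 -15 -14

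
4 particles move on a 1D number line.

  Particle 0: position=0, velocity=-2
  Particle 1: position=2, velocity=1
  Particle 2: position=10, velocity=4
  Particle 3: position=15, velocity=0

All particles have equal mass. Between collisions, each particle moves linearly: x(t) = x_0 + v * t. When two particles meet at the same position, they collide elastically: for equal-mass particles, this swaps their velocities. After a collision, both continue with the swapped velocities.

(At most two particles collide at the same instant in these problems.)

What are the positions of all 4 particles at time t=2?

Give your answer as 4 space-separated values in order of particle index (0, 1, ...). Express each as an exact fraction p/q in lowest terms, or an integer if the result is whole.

Answer: -4 4 15 18

Derivation:
Collision at t=5/4: particles 2 and 3 swap velocities; positions: p0=-5/2 p1=13/4 p2=15 p3=15; velocities now: v0=-2 v1=1 v2=0 v3=4
Advance to t=2 (no further collisions before then); velocities: v0=-2 v1=1 v2=0 v3=4; positions = -4 4 15 18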